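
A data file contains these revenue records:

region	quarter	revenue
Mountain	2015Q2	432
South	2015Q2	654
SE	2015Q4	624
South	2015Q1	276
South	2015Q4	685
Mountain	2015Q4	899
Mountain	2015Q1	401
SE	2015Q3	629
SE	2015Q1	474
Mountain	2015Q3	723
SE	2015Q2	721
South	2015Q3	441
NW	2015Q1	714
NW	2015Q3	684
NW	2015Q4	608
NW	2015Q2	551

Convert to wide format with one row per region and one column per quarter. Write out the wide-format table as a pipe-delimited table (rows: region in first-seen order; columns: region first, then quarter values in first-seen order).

| region | 2015Q2 | 2015Q4 | 2015Q1 | 2015Q3 |
| Mountain | 432 | 899 | 401 | 723 |
| South | 654 | 685 | 276 | 441 |
| SE | 721 | 624 | 474 | 629 |
| NW | 551 | 608 | 714 | 684 |

Columns: region plus the 4 distinct quarter values (2015Q2, 2015Q4, 2015Q1, 2015Q3).
For example, row Mountain column 2015Q2 takes revenue=432 from the long row (Mountain, 2015Q2).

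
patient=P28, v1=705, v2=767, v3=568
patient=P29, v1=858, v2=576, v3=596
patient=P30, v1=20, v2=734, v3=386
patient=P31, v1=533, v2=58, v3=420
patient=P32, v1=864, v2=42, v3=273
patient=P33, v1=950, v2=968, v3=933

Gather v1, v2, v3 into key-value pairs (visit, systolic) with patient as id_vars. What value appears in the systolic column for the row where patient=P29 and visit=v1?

858

Unpivoting turns each (patient, wide-column) pair into one long row.
The wide cell at row P29, column v1 holds 858, so the long row (P29, v1) has systolic=858.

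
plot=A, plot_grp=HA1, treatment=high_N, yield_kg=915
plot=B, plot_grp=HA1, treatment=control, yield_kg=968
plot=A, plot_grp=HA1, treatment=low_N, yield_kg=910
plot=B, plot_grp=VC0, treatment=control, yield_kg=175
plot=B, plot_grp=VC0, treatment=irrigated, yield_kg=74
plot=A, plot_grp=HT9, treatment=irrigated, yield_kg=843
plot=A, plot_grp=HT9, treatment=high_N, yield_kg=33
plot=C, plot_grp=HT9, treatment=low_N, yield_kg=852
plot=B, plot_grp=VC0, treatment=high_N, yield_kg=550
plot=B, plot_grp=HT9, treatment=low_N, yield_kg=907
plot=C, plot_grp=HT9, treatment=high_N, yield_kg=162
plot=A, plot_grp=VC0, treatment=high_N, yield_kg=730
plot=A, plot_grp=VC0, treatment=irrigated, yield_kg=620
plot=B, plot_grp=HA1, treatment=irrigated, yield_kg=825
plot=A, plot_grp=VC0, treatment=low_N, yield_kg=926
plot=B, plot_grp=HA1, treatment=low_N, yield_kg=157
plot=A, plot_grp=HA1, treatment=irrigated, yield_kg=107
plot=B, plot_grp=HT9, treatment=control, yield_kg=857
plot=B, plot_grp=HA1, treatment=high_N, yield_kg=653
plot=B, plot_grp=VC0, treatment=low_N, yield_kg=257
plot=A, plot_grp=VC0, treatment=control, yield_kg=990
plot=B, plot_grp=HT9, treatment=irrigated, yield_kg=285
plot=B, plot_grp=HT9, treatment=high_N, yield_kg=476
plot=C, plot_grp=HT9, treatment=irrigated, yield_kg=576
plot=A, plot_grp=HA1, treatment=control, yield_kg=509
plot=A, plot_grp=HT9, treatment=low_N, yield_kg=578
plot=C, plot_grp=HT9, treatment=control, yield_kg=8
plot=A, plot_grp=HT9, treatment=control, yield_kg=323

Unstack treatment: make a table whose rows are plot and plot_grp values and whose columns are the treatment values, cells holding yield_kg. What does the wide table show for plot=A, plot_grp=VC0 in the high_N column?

730

Wide layout: rows indexed by plot and plot_grp, columns are the 4 distinct treatment values (high_N, control, low_N, irrigated).
Cell (plot=A, plot_grp=VC0, treatment=high_N) draws from the long row where plot=A, plot_grp=VC0 and treatment=high_N, which has yield_kg=730.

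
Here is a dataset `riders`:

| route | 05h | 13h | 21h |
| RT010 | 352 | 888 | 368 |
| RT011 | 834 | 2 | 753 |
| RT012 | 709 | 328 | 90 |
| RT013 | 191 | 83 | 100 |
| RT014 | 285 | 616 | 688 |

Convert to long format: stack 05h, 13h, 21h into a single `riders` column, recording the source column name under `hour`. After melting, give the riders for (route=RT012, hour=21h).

90

Unpivoting turns each (route, wide-column) pair into one long row.
The wide cell at row RT012, column 21h holds 90, so the long row (RT012, 21h) has riders=90.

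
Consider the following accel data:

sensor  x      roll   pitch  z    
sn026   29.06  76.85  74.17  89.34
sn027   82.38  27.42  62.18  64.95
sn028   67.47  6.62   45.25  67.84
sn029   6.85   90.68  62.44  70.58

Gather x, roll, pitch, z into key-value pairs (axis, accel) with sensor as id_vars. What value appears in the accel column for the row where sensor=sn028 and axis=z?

Unpivoting turns each (sensor, wide-column) pair into one long row.
The wide cell at row sn028, column z holds 67.84, so the long row (sn028, z) has accel=67.84.

67.84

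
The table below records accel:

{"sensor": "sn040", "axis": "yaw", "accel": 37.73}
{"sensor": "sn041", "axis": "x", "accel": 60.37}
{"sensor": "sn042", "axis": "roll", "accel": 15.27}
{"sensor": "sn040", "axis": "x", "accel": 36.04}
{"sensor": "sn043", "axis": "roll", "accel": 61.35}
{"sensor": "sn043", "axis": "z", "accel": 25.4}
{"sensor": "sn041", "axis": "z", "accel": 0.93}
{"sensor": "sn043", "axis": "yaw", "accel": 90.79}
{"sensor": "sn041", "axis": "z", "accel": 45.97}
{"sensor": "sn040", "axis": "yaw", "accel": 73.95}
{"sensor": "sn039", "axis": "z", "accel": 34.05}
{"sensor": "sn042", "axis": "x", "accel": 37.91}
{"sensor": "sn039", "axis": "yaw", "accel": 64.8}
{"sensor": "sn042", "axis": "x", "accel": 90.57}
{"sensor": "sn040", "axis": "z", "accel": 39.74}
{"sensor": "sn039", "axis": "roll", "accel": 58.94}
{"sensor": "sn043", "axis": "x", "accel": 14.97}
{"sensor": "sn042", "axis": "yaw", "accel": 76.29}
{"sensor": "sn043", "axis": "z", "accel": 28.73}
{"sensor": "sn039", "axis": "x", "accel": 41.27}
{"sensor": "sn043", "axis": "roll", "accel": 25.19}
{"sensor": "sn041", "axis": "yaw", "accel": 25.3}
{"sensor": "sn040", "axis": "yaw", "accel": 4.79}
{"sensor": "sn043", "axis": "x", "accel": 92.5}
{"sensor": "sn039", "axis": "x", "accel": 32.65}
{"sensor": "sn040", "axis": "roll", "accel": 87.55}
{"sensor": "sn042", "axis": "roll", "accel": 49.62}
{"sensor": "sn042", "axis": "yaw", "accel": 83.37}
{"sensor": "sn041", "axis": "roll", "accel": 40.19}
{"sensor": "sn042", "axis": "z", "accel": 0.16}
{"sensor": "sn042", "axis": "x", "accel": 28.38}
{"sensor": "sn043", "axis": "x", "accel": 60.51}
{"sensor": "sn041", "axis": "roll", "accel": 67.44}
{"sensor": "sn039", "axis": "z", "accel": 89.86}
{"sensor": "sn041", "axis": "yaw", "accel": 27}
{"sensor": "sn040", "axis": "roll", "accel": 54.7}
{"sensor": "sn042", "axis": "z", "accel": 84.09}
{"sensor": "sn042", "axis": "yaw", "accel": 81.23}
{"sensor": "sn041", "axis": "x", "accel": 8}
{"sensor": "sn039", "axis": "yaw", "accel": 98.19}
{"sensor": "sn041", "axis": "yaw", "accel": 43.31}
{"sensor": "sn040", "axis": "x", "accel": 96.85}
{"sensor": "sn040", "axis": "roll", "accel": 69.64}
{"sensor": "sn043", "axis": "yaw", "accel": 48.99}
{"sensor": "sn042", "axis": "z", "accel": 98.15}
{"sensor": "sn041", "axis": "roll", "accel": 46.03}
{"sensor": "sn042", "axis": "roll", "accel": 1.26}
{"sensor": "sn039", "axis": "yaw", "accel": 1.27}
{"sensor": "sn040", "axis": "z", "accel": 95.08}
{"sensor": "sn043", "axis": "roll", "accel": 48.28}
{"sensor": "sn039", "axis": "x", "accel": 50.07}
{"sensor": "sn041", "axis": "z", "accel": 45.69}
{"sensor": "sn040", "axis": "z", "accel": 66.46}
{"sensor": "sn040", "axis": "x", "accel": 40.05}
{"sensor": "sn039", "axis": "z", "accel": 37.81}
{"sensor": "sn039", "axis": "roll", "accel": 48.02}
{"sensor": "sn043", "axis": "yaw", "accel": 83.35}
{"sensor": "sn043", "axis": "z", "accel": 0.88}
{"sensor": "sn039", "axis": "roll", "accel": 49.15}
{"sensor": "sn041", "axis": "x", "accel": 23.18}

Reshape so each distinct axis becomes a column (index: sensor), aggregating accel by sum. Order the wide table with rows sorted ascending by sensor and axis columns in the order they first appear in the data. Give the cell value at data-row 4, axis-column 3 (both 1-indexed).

66.15

With rows sorted ascending by sensor, row 4 is sensor=sn042. axis columns in first-appearance order: yaw, x, roll, z; column 3 is roll.
Long rows with sensor=sn042, axis=roll: 15.27 + 49.62 + 1.26 = 66.15.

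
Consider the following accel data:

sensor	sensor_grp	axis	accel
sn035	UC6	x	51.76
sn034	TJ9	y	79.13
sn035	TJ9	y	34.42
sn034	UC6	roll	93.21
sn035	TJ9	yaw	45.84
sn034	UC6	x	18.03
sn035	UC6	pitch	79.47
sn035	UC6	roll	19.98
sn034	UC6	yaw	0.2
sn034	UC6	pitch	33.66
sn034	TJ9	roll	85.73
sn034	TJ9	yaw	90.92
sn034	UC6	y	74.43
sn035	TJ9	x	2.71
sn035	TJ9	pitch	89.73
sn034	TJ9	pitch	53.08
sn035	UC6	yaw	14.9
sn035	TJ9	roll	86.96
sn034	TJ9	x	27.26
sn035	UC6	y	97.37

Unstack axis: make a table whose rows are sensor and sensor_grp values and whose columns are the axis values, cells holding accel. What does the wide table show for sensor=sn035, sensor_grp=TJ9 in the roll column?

86.96

Wide layout: rows indexed by sensor and sensor_grp, columns are the 5 distinct axis values (x, y, roll, yaw, pitch).
Cell (sensor=sn035, sensor_grp=TJ9, axis=roll) draws from the long row where sensor=sn035, sensor_grp=TJ9 and axis=roll, which has accel=86.96.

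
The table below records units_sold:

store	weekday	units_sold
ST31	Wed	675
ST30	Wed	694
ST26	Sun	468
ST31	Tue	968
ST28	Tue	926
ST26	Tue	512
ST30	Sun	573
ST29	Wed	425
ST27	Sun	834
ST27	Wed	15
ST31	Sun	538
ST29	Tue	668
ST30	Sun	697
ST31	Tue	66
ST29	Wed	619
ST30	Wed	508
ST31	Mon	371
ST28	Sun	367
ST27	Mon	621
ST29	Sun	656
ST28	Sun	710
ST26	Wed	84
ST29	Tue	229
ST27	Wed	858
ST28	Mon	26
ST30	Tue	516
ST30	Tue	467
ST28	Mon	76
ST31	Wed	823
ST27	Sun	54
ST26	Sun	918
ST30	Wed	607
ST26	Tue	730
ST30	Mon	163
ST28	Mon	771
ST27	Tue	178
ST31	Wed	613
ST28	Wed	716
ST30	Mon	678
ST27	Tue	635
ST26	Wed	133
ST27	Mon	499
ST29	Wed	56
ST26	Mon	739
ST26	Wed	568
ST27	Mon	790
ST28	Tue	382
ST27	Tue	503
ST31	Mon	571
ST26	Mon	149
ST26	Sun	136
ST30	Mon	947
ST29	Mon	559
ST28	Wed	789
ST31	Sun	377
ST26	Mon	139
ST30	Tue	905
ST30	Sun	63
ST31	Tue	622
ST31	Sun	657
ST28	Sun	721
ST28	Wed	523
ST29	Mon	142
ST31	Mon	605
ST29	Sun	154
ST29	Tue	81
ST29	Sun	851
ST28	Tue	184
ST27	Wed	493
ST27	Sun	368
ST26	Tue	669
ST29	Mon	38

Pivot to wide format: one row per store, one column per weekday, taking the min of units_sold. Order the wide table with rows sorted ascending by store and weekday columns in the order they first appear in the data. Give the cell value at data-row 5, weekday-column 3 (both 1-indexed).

467

With rows sorted ascending by store, row 5 is store=ST30. weekday columns in first-appearance order: Wed, Sun, Tue, Mon; column 3 is Tue.
Long rows with store=ST30, weekday=Tue: min(516, 467, 905) = 467.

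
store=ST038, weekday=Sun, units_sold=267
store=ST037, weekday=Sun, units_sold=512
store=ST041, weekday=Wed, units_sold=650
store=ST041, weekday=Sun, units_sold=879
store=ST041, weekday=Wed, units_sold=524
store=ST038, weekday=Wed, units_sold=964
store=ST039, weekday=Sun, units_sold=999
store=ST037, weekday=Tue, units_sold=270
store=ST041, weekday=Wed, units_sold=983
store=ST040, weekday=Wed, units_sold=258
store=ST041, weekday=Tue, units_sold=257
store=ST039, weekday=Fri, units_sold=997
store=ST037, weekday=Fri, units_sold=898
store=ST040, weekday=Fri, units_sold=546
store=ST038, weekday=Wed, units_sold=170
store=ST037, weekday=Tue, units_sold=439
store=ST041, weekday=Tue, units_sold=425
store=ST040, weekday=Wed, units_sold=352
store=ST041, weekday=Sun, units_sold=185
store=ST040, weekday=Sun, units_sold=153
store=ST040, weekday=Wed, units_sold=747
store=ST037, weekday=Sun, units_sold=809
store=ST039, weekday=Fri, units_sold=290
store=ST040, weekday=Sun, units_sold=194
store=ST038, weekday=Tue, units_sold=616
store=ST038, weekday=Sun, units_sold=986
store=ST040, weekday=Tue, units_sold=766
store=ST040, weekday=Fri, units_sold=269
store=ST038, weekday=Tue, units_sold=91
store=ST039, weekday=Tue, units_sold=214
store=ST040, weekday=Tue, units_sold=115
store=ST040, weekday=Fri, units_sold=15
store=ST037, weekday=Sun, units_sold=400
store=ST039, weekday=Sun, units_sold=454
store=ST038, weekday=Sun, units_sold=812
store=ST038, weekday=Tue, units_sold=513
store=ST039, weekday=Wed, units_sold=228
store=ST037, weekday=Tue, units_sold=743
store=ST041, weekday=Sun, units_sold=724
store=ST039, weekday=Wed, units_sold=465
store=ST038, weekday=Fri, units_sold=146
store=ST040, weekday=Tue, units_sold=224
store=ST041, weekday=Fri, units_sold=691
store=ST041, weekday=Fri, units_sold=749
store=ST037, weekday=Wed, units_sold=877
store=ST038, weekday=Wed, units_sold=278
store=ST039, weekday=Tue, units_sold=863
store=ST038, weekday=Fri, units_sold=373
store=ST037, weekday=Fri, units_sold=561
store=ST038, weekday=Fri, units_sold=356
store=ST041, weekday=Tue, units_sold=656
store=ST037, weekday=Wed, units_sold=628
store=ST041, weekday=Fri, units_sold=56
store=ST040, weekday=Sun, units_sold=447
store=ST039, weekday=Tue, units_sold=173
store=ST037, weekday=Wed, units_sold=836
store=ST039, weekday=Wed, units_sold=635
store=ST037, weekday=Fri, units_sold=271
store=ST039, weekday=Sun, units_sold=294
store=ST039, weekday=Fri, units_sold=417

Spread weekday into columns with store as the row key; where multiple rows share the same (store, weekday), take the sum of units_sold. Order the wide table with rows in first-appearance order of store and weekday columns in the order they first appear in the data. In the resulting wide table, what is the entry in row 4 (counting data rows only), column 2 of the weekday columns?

With rows in first-appearance order of store, row 4 is store=ST039. weekday columns in first-appearance order: Sun, Wed, Tue, Fri; column 2 is Wed.
Long rows with store=ST039, weekday=Wed: 228 + 465 + 635 = 1328.

1328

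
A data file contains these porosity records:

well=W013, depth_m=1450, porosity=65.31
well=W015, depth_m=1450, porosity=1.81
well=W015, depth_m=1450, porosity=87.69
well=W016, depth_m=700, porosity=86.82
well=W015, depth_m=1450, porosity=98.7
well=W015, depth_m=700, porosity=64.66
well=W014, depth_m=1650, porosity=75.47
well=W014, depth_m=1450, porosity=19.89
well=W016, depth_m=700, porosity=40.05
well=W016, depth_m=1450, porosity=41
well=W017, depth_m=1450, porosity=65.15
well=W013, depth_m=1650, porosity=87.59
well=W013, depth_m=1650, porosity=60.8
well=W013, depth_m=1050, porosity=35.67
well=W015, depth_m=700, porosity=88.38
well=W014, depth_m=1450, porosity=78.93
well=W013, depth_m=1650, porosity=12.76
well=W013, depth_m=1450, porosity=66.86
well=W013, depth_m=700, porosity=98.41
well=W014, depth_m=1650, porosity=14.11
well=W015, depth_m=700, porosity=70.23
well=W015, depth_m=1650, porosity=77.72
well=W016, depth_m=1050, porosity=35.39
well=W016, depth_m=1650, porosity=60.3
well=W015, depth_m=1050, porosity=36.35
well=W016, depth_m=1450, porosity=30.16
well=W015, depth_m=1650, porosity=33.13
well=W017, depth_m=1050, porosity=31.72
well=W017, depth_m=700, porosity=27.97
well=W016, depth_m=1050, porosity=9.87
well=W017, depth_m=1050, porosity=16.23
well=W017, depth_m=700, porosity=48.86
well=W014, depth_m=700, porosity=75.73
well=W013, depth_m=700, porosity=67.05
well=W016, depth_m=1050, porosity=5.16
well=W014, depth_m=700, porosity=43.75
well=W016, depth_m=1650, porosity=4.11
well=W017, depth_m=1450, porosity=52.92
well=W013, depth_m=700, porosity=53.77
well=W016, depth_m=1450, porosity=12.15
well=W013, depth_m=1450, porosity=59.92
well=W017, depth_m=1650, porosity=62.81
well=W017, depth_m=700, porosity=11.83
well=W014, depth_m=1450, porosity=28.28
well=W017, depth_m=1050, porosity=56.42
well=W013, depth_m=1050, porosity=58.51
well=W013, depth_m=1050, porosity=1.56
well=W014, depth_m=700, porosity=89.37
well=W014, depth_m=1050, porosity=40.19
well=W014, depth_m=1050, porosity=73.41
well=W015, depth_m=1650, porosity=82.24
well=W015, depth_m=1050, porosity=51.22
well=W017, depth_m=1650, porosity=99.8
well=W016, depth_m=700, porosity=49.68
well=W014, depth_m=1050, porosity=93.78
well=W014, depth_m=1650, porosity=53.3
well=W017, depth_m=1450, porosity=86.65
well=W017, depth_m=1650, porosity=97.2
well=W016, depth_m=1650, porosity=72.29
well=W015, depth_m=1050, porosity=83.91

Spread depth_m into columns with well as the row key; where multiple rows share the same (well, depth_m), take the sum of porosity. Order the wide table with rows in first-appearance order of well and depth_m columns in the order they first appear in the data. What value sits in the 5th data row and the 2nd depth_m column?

With rows in first-appearance order of well, row 5 is well=W017. depth_m columns in first-appearance order: 1450, 700, 1650, 1050; column 2 is 700.
Long rows with well=W017, depth_m=700: 27.97 + 48.86 + 11.83 = 88.66.

88.66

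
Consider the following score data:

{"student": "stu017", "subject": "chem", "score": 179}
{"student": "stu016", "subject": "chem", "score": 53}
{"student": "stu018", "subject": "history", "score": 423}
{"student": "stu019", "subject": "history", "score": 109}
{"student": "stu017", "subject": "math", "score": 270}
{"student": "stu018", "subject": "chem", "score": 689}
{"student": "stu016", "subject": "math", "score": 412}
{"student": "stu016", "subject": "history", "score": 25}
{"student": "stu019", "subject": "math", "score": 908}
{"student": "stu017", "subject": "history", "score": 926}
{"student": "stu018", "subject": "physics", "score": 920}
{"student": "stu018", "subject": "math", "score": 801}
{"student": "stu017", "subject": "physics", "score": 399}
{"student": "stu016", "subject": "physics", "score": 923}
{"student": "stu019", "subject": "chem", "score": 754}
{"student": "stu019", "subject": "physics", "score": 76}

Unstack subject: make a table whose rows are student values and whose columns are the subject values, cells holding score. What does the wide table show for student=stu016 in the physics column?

923

Wide layout: rows indexed by student, columns are the 4 distinct subject values (chem, history, math, physics).
Cell (student=stu016, subject=physics) draws from the long row where student=stu016 and subject=physics, which has score=923.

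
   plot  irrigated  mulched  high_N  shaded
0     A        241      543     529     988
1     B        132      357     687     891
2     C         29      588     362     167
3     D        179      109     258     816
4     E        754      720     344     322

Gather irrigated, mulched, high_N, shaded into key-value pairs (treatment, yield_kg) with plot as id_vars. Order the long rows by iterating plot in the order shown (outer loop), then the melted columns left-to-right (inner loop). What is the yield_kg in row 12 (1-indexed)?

20 rows total (5 × 4). Row 12: index ⌊(12-1)/4⌋ = 2 into plot → C; (12-1) mod 4 = 3 into the melted columns → shaded.
So row 12 is (C, shaded, 167); yield_kg = 167.

167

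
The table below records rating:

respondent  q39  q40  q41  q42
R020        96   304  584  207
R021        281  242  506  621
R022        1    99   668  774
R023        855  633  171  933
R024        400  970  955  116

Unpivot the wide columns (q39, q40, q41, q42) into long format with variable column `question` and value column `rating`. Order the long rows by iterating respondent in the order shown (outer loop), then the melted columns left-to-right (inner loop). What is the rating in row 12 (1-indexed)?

20 rows total (5 × 4). Row 12: index ⌊(12-1)/4⌋ = 2 into respondent → R022; (12-1) mod 4 = 3 into the melted columns → q42.
So row 12 is (R022, q42, 774); rating = 774.

774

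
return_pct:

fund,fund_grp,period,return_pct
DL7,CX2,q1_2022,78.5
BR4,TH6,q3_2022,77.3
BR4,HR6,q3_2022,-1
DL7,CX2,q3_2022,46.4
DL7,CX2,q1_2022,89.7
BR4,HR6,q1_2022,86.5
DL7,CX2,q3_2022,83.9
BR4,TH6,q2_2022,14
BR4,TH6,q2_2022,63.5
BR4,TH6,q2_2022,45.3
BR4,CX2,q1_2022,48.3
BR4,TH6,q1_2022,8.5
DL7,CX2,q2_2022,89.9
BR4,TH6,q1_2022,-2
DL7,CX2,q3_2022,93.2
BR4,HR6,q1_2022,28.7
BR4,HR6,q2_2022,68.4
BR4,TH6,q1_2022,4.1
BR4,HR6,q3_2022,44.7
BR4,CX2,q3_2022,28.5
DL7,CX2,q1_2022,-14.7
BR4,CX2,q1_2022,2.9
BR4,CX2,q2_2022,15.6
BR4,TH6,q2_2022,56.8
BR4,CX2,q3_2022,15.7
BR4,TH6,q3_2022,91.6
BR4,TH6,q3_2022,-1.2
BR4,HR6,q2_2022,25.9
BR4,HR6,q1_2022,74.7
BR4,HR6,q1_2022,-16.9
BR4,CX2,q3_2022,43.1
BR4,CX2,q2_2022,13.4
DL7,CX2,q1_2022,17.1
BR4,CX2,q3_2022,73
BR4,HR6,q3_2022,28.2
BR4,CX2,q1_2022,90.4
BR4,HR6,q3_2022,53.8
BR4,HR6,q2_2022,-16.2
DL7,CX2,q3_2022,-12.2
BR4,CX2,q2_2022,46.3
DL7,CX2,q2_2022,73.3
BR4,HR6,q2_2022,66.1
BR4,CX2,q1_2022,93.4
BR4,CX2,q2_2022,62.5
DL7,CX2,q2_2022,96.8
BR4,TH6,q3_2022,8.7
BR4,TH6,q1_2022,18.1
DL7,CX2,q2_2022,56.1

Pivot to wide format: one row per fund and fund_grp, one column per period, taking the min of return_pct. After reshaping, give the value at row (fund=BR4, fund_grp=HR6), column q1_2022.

Rows with fund=BR4, fund_grp=HR6 and period=q1_2022: return_pct values are 86.5, 28.7, 74.7, -16.9.
min(86.5, 28.7, 74.7, -16.9) = -16.9.

-16.9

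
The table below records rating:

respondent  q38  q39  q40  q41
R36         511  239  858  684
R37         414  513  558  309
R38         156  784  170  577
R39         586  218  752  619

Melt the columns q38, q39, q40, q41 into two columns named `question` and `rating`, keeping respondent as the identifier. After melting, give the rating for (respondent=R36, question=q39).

239

Unpivoting turns each (respondent, wide-column) pair into one long row.
The wide cell at row R36, column q39 holds 239, so the long row (R36, q39) has rating=239.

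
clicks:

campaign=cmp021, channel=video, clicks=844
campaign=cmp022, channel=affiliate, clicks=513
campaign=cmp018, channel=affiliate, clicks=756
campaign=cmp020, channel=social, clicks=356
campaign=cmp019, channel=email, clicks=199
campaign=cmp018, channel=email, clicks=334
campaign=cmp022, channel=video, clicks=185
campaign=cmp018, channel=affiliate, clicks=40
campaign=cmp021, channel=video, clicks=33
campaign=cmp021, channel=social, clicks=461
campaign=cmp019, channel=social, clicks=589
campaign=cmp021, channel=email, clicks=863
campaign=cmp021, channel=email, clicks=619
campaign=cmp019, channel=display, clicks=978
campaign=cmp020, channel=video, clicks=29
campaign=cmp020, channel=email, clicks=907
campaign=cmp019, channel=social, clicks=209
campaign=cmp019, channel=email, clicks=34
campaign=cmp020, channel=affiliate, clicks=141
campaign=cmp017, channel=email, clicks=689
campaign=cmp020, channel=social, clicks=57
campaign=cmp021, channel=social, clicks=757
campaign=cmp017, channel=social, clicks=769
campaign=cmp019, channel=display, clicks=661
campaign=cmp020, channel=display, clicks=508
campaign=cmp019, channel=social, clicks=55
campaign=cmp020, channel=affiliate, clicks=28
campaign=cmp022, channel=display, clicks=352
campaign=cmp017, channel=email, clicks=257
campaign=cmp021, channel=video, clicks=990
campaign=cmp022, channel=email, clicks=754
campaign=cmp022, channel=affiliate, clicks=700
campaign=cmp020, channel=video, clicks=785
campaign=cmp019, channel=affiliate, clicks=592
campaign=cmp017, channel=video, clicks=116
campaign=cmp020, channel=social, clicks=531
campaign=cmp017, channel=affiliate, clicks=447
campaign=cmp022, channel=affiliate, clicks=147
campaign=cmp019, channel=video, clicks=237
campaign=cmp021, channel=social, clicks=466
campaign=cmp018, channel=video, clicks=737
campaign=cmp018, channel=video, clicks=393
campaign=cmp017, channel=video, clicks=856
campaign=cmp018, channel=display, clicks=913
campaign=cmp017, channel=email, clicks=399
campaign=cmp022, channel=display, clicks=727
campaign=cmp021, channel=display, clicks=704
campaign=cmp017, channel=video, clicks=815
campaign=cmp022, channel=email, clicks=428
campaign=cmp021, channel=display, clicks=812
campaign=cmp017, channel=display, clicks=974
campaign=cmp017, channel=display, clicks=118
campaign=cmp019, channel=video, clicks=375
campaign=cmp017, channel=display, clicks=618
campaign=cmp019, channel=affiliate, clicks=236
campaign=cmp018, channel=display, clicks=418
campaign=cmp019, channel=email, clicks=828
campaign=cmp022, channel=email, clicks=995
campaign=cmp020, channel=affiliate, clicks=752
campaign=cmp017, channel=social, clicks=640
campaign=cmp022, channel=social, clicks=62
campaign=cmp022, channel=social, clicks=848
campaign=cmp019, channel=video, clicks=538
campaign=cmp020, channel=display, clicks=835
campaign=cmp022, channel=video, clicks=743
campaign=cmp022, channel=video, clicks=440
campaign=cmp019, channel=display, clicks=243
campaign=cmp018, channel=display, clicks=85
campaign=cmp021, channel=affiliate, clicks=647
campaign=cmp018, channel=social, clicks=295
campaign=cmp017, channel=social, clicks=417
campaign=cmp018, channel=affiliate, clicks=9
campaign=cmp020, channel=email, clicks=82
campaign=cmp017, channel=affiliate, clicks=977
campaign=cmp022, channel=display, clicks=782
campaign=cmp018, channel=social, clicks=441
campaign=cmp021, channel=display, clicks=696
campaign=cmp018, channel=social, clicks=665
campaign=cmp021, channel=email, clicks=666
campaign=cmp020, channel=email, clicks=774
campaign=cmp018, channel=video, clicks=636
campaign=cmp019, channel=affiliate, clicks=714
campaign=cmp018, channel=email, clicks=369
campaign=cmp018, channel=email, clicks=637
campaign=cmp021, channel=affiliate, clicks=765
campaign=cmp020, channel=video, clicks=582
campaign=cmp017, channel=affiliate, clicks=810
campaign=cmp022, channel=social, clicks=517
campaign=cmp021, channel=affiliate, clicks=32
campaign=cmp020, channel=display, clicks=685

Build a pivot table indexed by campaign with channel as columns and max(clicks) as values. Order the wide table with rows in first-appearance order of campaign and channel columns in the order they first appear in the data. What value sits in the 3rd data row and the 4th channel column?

With rows in first-appearance order of campaign, row 3 is campaign=cmp018. channel columns in first-appearance order: video, affiliate, social, email, display; column 4 is email.
Long rows with campaign=cmp018, channel=email: max(334, 369, 637) = 637.

637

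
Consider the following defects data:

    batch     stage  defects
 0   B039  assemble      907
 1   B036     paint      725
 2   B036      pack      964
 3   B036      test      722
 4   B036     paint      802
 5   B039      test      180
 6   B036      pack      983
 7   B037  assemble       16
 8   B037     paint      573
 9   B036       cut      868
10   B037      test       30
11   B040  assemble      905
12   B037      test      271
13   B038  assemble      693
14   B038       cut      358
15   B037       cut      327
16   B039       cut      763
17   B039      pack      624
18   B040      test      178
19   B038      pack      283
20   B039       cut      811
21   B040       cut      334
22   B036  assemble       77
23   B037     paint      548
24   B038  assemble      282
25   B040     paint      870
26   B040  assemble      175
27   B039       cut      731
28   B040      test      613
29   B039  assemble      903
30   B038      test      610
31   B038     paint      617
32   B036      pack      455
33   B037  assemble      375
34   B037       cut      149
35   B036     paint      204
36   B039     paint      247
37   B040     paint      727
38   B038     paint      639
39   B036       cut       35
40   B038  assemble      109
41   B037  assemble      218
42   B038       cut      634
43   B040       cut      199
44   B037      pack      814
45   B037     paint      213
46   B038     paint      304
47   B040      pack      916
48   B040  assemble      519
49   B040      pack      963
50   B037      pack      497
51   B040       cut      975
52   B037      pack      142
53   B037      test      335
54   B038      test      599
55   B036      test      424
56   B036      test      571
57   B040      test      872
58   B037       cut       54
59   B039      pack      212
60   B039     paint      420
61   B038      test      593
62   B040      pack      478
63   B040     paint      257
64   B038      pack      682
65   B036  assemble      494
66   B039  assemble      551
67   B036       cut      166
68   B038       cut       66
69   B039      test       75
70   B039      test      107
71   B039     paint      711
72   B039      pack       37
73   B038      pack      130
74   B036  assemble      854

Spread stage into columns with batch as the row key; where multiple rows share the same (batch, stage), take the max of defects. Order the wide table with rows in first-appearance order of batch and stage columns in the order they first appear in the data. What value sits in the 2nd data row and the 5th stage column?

With rows in first-appearance order of batch, row 2 is batch=B036. stage columns in first-appearance order: assemble, paint, pack, test, cut; column 5 is cut.
Long rows with batch=B036, stage=cut: max(868, 35, 166) = 868.

868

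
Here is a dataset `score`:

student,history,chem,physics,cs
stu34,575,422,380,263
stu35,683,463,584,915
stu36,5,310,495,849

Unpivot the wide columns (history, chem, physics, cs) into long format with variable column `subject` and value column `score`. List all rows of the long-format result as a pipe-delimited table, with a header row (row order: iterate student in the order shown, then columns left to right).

| student | subject | score |
| stu34 | history | 575 |
| stu34 | chem | 422 |
| stu34 | physics | 380 |
| stu34 | cs | 263 |
| stu35 | history | 683 |
| stu35 | chem | 463 |
| stu35 | physics | 584 |
| stu35 | cs | 915 |
| stu36 | history | 5 |
| stu36 | chem | 310 |
| stu36 | physics | 495 |
| stu36 | cs | 849 |

Each (student, column) pair becomes one row: 3 × 4 = 12 rows.
For example, (stu34, history) → score=575.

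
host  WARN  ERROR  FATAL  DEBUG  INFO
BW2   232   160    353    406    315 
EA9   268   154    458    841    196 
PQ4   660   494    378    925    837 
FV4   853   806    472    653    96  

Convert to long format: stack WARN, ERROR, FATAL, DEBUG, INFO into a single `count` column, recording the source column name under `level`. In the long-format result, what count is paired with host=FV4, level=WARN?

853

Unpivoting turns each (host, wide-column) pair into one long row.
The wide cell at row FV4, column WARN holds 853, so the long row (FV4, WARN) has count=853.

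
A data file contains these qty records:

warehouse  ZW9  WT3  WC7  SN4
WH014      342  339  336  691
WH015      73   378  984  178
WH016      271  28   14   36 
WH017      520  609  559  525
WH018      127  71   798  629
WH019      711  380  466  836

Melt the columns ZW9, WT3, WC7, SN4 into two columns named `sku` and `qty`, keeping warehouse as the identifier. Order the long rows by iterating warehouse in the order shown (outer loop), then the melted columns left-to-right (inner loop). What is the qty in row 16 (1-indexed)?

525

24 rows total (6 × 4). Row 16: index ⌊(16-1)/4⌋ = 3 into warehouse → WH017; (16-1) mod 4 = 3 into the melted columns → SN4.
So row 16 is (WH017, SN4, 525); qty = 525.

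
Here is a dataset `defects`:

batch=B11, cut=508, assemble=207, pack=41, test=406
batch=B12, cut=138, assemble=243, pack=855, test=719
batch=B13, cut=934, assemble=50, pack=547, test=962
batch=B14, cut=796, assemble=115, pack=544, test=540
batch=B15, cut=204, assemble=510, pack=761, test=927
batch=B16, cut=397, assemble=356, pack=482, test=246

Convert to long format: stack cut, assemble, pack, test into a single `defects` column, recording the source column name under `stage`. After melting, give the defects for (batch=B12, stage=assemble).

Unpivoting turns each (batch, wide-column) pair into one long row.
The wide cell at row B12, column assemble holds 243, so the long row (B12, assemble) has defects=243.

243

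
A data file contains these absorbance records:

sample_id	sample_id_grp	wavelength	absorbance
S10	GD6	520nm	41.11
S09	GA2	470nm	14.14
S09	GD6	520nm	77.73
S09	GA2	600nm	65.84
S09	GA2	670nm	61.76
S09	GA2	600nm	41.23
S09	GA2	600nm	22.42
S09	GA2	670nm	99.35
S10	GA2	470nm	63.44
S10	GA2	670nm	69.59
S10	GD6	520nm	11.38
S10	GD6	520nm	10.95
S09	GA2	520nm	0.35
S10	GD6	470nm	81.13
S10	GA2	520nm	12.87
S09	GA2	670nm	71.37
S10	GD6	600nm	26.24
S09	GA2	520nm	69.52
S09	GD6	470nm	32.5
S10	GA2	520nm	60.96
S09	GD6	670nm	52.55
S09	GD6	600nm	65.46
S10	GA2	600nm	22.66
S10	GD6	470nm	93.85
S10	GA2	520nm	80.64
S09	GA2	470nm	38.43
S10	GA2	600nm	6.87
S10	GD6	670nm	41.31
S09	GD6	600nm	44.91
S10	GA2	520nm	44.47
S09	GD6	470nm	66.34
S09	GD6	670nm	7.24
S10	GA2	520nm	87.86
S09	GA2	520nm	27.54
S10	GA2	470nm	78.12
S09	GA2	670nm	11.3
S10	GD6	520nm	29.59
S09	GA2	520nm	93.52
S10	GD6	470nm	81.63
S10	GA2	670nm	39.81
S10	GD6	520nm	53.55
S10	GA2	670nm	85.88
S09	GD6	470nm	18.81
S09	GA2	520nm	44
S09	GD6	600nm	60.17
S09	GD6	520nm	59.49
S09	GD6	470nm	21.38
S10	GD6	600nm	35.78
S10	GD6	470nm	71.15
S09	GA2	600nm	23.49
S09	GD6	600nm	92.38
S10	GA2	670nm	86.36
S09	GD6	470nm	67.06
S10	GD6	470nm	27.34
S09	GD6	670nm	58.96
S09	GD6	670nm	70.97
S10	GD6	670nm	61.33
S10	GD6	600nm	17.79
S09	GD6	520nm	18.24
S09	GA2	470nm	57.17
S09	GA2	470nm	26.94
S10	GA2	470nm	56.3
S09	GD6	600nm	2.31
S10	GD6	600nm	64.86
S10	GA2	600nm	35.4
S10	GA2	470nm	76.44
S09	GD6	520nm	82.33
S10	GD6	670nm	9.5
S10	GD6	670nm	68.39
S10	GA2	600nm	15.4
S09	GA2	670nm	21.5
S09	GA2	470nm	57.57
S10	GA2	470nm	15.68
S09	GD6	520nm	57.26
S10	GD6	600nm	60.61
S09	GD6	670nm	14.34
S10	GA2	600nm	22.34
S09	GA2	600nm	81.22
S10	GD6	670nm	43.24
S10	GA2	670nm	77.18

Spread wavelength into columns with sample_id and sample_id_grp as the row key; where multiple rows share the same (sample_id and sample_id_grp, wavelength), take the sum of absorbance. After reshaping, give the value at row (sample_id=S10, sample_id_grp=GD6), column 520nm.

146.58

Rows with sample_id=S10, sample_id_grp=GD6 and wavelength=520nm: absorbance values are 41.11, 11.38, 10.95, 29.59, 53.55.
41.11 + 11.38 + 10.95 + 29.59 + 53.55 = 146.58.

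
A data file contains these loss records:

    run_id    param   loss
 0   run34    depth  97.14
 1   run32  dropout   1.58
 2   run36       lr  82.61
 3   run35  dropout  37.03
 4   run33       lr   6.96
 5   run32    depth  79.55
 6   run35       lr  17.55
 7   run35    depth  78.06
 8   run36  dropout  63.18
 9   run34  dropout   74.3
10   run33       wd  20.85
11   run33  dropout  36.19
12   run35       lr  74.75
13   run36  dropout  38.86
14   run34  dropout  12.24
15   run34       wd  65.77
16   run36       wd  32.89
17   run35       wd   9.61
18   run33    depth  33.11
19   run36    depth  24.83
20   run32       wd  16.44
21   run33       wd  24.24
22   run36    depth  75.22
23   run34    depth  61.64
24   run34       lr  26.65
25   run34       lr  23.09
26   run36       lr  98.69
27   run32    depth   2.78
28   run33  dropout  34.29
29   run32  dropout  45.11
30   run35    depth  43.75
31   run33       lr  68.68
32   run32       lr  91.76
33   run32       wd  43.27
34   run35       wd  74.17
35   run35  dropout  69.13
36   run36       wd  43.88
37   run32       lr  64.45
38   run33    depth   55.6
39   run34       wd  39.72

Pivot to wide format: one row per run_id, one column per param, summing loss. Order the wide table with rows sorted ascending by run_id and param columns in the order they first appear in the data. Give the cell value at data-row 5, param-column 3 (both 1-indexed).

181.30

With rows sorted ascending by run_id, row 5 is run_id=run36. param columns in first-appearance order: depth, dropout, lr, wd; column 3 is lr.
Long rows with run_id=run36, param=lr: 82.61 + 98.69 = 181.30.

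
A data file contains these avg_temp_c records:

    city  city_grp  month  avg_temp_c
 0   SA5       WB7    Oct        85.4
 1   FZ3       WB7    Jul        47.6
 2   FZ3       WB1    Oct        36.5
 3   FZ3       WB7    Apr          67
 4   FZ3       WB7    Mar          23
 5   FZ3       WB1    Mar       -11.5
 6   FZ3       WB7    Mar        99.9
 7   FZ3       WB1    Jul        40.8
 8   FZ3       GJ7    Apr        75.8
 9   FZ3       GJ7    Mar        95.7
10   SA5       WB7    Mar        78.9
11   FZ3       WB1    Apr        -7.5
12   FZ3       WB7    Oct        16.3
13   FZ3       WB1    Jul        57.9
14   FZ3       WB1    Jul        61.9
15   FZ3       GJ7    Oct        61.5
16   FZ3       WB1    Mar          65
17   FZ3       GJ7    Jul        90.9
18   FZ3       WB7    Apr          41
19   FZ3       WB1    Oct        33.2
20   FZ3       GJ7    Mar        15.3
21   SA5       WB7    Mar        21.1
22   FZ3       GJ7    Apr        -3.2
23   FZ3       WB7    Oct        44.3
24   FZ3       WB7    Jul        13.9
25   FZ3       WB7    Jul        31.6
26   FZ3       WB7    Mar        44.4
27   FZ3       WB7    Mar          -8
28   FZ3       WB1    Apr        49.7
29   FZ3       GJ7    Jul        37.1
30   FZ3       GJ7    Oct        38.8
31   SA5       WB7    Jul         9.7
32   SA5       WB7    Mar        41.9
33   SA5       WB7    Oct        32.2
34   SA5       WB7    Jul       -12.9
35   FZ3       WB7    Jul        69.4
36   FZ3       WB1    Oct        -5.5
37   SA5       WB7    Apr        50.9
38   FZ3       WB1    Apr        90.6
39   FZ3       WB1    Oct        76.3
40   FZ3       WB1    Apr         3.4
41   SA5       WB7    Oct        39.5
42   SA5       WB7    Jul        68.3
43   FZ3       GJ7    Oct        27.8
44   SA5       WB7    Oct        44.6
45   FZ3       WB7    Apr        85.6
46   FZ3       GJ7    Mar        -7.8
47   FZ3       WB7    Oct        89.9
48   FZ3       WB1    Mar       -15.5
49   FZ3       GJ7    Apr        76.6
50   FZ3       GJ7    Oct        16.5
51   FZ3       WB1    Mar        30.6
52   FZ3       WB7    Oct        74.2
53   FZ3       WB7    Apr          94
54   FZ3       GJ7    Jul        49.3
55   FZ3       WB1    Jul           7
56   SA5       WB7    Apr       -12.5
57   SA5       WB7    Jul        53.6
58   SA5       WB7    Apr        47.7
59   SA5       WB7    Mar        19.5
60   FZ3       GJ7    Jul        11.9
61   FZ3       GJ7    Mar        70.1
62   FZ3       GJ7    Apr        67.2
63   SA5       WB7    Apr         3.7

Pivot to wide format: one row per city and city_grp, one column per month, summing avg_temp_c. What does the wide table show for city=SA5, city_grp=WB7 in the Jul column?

Rows with city=SA5, city_grp=WB7 and month=Jul: avg_temp_c values are 9.7, -12.9, 68.3, 53.6.
9.7 + -12.9 + 68.3 + 53.6 = 118.7.

118.7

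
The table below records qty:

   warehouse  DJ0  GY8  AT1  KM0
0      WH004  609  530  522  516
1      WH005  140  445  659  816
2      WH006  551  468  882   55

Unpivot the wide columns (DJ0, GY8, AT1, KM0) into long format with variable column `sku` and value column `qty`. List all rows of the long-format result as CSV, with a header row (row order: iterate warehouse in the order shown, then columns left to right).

Each (warehouse, column) pair becomes one row: 3 × 4 = 12 rows.
For example, (WH004, DJ0) → qty=609.

warehouse,sku,qty
WH004,DJ0,609
WH004,GY8,530
WH004,AT1,522
WH004,KM0,516
WH005,DJ0,140
WH005,GY8,445
WH005,AT1,659
WH005,KM0,816
WH006,DJ0,551
WH006,GY8,468
WH006,AT1,882
WH006,KM0,55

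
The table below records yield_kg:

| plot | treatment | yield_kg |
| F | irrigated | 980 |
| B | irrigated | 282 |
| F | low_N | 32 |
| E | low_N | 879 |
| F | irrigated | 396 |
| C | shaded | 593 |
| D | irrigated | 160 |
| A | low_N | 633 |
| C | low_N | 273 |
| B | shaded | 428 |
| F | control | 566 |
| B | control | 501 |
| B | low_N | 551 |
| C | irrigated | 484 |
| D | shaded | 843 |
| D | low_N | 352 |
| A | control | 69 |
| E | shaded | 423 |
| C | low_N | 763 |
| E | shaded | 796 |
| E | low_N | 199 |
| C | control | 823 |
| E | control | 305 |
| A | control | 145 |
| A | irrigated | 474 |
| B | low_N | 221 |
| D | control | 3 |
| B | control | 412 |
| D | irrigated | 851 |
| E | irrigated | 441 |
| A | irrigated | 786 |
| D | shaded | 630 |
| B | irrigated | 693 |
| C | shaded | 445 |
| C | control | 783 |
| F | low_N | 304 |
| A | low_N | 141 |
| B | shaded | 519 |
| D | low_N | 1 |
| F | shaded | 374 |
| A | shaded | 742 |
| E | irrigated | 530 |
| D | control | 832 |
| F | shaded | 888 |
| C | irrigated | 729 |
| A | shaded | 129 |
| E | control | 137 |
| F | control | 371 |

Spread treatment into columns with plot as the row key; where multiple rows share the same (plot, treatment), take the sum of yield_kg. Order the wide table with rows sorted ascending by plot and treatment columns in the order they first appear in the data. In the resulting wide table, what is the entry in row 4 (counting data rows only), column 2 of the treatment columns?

With rows sorted ascending by plot, row 4 is plot=D. treatment columns in first-appearance order: irrigated, low_N, shaded, control; column 2 is low_N.
Long rows with plot=D, treatment=low_N: 352 + 1 = 353.

353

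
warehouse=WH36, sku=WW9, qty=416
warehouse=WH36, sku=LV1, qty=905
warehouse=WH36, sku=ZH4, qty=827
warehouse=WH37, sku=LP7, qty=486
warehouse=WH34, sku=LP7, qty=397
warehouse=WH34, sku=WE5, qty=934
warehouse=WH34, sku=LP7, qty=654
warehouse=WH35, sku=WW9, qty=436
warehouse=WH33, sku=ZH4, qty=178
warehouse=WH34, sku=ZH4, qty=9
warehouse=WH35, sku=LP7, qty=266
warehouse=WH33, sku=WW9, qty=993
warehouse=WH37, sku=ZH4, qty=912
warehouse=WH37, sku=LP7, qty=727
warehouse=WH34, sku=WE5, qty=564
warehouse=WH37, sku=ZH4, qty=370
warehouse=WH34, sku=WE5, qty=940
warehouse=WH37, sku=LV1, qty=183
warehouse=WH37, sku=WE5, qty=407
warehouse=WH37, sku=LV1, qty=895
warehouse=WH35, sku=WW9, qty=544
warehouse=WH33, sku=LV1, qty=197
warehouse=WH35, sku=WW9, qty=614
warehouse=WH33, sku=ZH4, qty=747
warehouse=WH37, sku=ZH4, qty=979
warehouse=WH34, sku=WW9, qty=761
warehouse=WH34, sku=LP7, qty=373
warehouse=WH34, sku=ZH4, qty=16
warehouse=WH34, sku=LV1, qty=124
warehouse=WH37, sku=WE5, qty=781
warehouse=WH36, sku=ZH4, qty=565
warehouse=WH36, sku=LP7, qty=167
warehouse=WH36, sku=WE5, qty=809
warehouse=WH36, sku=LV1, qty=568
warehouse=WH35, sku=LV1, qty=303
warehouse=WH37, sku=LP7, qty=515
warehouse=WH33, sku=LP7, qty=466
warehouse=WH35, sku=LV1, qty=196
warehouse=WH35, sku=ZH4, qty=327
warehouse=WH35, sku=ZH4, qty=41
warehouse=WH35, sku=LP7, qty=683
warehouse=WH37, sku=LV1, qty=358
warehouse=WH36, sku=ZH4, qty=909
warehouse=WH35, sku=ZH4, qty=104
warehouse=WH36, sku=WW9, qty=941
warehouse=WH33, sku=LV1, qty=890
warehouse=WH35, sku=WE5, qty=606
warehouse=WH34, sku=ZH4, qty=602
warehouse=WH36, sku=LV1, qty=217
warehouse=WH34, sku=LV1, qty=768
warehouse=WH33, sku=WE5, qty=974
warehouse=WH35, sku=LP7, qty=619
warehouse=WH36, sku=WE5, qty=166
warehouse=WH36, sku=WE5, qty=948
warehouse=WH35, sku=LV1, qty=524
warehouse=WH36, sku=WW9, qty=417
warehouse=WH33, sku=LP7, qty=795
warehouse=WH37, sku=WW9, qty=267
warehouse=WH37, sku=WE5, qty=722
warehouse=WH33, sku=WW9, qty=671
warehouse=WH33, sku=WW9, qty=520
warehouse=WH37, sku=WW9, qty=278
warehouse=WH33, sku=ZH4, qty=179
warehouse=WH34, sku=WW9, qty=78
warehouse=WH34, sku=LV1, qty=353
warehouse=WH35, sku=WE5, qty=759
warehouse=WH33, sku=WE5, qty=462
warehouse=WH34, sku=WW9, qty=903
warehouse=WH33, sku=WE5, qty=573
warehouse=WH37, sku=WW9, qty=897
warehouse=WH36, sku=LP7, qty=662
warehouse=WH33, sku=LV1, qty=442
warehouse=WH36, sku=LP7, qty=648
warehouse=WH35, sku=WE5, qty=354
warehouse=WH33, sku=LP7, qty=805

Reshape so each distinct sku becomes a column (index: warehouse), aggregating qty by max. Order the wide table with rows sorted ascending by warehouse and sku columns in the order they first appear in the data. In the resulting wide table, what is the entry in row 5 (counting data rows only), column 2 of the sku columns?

With rows sorted ascending by warehouse, row 5 is warehouse=WH37. sku columns in first-appearance order: WW9, LV1, ZH4, LP7, WE5; column 2 is LV1.
Long rows with warehouse=WH37, sku=LV1: max(183, 895, 358) = 895.

895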